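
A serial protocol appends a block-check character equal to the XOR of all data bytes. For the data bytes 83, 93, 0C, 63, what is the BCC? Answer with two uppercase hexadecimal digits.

7F

XOR the bytes together:
  start with 0x83
  0x83 ⊕ 0x93 = 0x10
  0x10 ⊕ 0x0C = 0x1C
  0x1C ⊕ 0x63 = 0x7F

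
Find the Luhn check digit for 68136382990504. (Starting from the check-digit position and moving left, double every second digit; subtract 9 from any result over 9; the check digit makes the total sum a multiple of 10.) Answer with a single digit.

Partial digits right→left: 4 0 5 0 9 9 2 8 3 6 3 1 8 6
Double every second digit counting from the check-digit position (so the 1st, 3rd, 5th, ... of the partial from the right).
  doubled (with −9 where >9): 8 1 9 4 6 6 7 → sum 41
  kept as-is: 0 0 9 8 6 1 6 → sum 30
Total = 41 + 30 = 71.
Check digit = (10 − (71 mod 10)) mod 10 = 9.

9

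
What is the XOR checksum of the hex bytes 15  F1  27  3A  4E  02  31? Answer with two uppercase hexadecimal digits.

XOR the bytes together:
  start with 0x15
  0x15 ⊕ 0xF1 = 0xE4
  0xE4 ⊕ 0x27 = 0xC3
  0xC3 ⊕ 0x3A = 0xF9
  0xF9 ⊕ 0x4E = 0xB7
  0xB7 ⊕ 0x02 = 0xB5
  0xB5 ⊕ 0x31 = 0x84

84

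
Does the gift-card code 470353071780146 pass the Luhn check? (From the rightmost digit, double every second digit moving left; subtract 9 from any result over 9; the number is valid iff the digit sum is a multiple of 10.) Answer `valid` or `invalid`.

valid

From the right, keep odd positions and double even positions (subtract 9 from any doubled value over 9):
  doubled (positions 2,4,...): 8 0 5 5 6 6 5 → sum 35
  kept (positions 1,3,...): 6 1 8 1 0 5 0 4 → sum 25
Total = 60.
60 mod 10 = 0, so the number is valid.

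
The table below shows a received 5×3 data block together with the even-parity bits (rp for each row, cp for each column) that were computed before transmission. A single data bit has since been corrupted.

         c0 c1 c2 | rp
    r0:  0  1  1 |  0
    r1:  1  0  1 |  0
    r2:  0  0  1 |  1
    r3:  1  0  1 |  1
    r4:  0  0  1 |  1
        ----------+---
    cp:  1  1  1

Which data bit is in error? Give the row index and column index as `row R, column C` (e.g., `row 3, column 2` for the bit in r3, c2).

Recompute each row's even parity and compare to rp:
  r0: data parity 0, sent rp 0 → ok
  r1: data parity 0, sent rp 0 → ok
  r2: data parity 1, sent rp 1 → ok
  r3: data parity 0, sent rp 1 → mismatch
  r4: data parity 1, sent rp 1 → ok
Recompute each column's even parity and compare to cp:
  c0: data parity 0, sent cp 1 → mismatch
  c1: data parity 1, sent cp 1 → ok
  c2: data parity 1, sent cp 1 → ok
Exactly one row (r3) and one column (c0) fail → the flipped bit is at their intersection.

row 3, column 0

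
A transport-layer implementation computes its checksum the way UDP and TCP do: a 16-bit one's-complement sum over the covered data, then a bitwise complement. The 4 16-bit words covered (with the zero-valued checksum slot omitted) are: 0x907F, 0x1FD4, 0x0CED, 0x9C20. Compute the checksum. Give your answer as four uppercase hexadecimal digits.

One's-complement addition (fold any carry out of bit 15 back into bit 0):
  0x907F + 0x1FD4 = 0x0B053
  0xB053 + 0x0CED = 0x0BD40
  0xBD40 + 0x9C20 = 0x15960 → wrap carry → 0x5961
One's-complement sum = 0x5961.
Checksum = ~0x5961 & 0xFFFF = 0xA69E.

A69E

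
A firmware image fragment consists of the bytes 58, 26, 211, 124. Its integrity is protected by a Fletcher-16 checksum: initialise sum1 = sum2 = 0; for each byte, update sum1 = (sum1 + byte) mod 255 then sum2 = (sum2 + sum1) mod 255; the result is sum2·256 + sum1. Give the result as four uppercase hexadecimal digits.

5BA4

Running sums (mod 255):
  after byte 0 (58): sum1=58, sum2=58
  after byte 1 (26): sum1=84, sum2=142
  after byte 2 (211): sum1=40, sum2=182
  after byte 3 (124): sum1=164, sum2=91
Checksum = sum2·256 + sum1 = 91·256 + 164 = 23460 = 0x5BA4.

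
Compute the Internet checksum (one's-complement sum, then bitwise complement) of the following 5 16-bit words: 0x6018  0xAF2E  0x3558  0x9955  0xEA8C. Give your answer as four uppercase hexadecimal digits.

377E

One's-complement addition (fold any carry out of bit 15 back into bit 0):
  0x6018 + 0xAF2E = 0x10F46 → wrap carry → 0x0F47
  0x0F47 + 0x3558 = 0x0449F
  0x449F + 0x9955 = 0x0DDF4
  0xDDF4 + 0xEA8C = 0x1C880 → wrap carry → 0xC881
One's-complement sum = 0xC881.
Checksum = ~0xC881 & 0xFFFF = 0x377E.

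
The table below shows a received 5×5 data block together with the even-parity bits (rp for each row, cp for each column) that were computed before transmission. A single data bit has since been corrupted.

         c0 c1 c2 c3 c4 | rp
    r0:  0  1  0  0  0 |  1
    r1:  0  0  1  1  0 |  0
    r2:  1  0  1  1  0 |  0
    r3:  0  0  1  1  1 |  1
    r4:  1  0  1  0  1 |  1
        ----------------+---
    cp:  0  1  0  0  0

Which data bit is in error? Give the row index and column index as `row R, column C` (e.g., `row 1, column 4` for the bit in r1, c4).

Recompute each row's even parity and compare to rp:
  r0: data parity 1, sent rp 1 → ok
  r1: data parity 0, sent rp 0 → ok
  r2: data parity 1, sent rp 0 → mismatch
  r3: data parity 1, sent rp 1 → ok
  r4: data parity 1, sent rp 1 → ok
Recompute each column's even parity and compare to cp:
  c0: data parity 0, sent cp 0 → ok
  c1: data parity 1, sent cp 1 → ok
  c2: data parity 0, sent cp 0 → ok
  c3: data parity 1, sent cp 0 → mismatch
  c4: data parity 0, sent cp 0 → ok
Exactly one row (r2) and one column (c3) fail → the flipped bit is at their intersection.

row 2, column 3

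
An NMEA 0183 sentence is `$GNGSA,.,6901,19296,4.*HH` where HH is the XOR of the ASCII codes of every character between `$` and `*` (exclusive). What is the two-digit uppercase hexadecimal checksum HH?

53

XOR the ASCII codes of the payload characters:
  'G' = 0x47 → acc = 0x47
  'N' = 0x4E → acc = 0x09
  'G' = 0x47 → acc = 0x4E
  'S' = 0x53 → acc = 0x1D
  'A' = 0x41 → acc = 0x5C
  ',' = 0x2C → acc = 0x70
  '.' = 0x2E → acc = 0x5E
  ',' = 0x2C → acc = 0x72
  '6' = 0x36 → acc = 0x44
  '9' = 0x39 → acc = 0x7D
  '0' = 0x30 → acc = 0x4D
  '1' = 0x31 → acc = 0x7C
  ',' = 0x2C → acc = 0x50
  '1' = 0x31 → acc = 0x61
  '9' = 0x39 → acc = 0x58
  '2' = 0x32 → acc = 0x6A
  '9' = 0x39 → acc = 0x53
  '6' = 0x36 → acc = 0x65
  ',' = 0x2C → acc = 0x49
  '4' = 0x34 → acc = 0x7D
  '.' = 0x2E → acc = 0x53
Checksum = 0x53.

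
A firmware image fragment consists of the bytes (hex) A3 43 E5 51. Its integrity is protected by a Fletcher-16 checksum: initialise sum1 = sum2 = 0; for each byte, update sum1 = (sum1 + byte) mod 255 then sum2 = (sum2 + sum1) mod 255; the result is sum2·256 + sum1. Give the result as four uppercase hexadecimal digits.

751E

Running sums (mod 255):
  after byte 0 (A3): sum1=163, sum2=163
  after byte 1 (43): sum1=230, sum2=138
  after byte 2 (E5): sum1=204, sum2=87
  after byte 3 (51): sum1=30, sum2=117
Checksum = sum2·256 + sum1 = 117·256 + 30 = 29982 = 0x751E.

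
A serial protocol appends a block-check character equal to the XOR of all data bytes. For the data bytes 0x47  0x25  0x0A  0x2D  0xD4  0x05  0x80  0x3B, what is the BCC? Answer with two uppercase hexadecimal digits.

2F

XOR the bytes together:
  start with 0x47
  0x47 ⊕ 0x25 = 0x62
  0x62 ⊕ 0x0A = 0x68
  0x68 ⊕ 0x2D = 0x45
  0x45 ⊕ 0xD4 = 0x91
  0x91 ⊕ 0x05 = 0x94
  0x94 ⊕ 0x80 = 0x14
  0x14 ⊕ 0x3B = 0x2F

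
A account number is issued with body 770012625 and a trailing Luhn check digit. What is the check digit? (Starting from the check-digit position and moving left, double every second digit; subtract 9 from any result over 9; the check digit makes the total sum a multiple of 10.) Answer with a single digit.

8

Partial digits right→left: 5 2 6 2 1 0 0 7 7
Double every second digit counting from the check-digit position (so the 1st, 3rd, 5th, ... of the partial from the right).
  doubled (with −9 where >9): 1 3 2 0 5 → sum 11
  kept as-is: 2 2 0 7 → sum 11
Total = 11 + 11 = 22.
Check digit = (10 − (22 mod 10)) mod 10 = 8.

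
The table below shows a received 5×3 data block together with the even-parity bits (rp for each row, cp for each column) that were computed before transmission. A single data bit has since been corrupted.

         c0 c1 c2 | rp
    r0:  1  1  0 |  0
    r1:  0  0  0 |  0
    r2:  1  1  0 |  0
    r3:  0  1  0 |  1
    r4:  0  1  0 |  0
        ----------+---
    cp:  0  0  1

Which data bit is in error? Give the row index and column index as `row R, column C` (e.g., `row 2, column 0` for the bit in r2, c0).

row 4, column 2

Recompute each row's even parity and compare to rp:
  r0: data parity 0, sent rp 0 → ok
  r1: data parity 0, sent rp 0 → ok
  r2: data parity 0, sent rp 0 → ok
  r3: data parity 1, sent rp 1 → ok
  r4: data parity 1, sent rp 0 → mismatch
Recompute each column's even parity and compare to cp:
  c0: data parity 0, sent cp 0 → ok
  c1: data parity 0, sent cp 0 → ok
  c2: data parity 0, sent cp 1 → mismatch
Exactly one row (r4) and one column (c2) fail → the flipped bit is at their intersection.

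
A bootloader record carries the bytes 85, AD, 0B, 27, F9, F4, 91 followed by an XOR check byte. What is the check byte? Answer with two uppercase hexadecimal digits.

XOR the bytes together:
  start with 0x85
  0x85 ⊕ 0xAD = 0x28
  0x28 ⊕ 0x0B = 0x23
  0x23 ⊕ 0x27 = 0x04
  0x04 ⊕ 0xF9 = 0xFD
  0xFD ⊕ 0xF4 = 0x09
  0x09 ⊕ 0x91 = 0x98

98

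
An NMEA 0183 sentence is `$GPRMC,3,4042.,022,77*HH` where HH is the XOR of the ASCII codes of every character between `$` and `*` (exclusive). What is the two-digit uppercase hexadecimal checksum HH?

XOR the ASCII codes of the payload characters:
  'G' = 0x47 → acc = 0x47
  'P' = 0x50 → acc = 0x17
  'R' = 0x52 → acc = 0x45
  'M' = 0x4D → acc = 0x08
  'C' = 0x43 → acc = 0x4B
  ',' = 0x2C → acc = 0x67
  '3' = 0x33 → acc = 0x54
  ',' = 0x2C → acc = 0x78
  '4' = 0x34 → acc = 0x4C
  '0' = 0x30 → acc = 0x7C
  '4' = 0x34 → acc = 0x48
  '2' = 0x32 → acc = 0x7A
  '.' = 0x2E → acc = 0x54
  ',' = 0x2C → acc = 0x78
  '0' = 0x30 → acc = 0x48
  '2' = 0x32 → acc = 0x7A
  '2' = 0x32 → acc = 0x48
  ',' = 0x2C → acc = 0x64
  '7' = 0x37 → acc = 0x53
  '7' = 0x37 → acc = 0x64
Checksum = 0x64.

64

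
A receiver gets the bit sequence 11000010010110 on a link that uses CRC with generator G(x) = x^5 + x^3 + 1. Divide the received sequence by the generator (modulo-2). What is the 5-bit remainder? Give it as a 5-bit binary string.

10000

Modulo-2 division of 11000010010110 by 101001:
  pos 0: 110000 XOR 101001 = 011001
  pos 1: 110011 XOR 101001 = 011010
  pos 2: 110100 XOR 101001 = 011101
  pos 3: 111010 XOR 101001 = 010011
  pos 4: 100111 XOR 101001 = 001110
  pos 6: 111001 XOR 101001 = 010000
  pos 7: 100001 XOR 101001 = 001000
Remainder = 10000 (nonzero — an error is detected).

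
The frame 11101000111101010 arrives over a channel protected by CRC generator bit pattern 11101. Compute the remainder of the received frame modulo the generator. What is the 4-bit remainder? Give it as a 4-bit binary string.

Modulo-2 division of 11101000111101010 by 11101:
  pos 0: 11101 XOR 11101 = 00000
  pos 8: 11110 XOR 11101 = 00011
  pos 11: 11101 XOR 11101 = 00000
Remainder = 0000 (zero — the frame passes the CRC check).

0000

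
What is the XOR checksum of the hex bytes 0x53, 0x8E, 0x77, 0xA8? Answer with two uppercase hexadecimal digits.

XOR the bytes together:
  start with 0x53
  0x53 ⊕ 0x8E = 0xDD
  0xDD ⊕ 0x77 = 0xAA
  0xAA ⊕ 0xA8 = 0x02

02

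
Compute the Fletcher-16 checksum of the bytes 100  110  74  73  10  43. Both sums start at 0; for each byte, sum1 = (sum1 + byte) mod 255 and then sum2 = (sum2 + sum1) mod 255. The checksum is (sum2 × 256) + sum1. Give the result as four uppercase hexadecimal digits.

C69B

Running sums (mod 255):
  after byte 0 (100): sum1=100, sum2=100
  after byte 1 (110): sum1=210, sum2=55
  after byte 2 (74): sum1=29, sum2=84
  after byte 3 (73): sum1=102, sum2=186
  after byte 4 (10): sum1=112, sum2=43
  after byte 5 (43): sum1=155, sum2=198
Checksum = sum2·256 + sum1 = 198·256 + 155 = 50843 = 0xC69B.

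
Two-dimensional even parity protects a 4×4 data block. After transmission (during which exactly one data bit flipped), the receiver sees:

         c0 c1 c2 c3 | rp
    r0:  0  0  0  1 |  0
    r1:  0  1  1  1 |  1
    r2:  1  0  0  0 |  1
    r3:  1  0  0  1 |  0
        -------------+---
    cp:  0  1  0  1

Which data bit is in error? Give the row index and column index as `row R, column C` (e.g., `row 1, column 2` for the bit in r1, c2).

row 0, column 2

Recompute each row's even parity and compare to rp:
  r0: data parity 1, sent rp 0 → mismatch
  r1: data parity 1, sent rp 1 → ok
  r2: data parity 1, sent rp 1 → ok
  r3: data parity 0, sent rp 0 → ok
Recompute each column's even parity and compare to cp:
  c0: data parity 0, sent cp 0 → ok
  c1: data parity 1, sent cp 1 → ok
  c2: data parity 1, sent cp 0 → mismatch
  c3: data parity 1, sent cp 1 → ok
Exactly one row (r0) and one column (c2) fail → the flipped bit is at their intersection.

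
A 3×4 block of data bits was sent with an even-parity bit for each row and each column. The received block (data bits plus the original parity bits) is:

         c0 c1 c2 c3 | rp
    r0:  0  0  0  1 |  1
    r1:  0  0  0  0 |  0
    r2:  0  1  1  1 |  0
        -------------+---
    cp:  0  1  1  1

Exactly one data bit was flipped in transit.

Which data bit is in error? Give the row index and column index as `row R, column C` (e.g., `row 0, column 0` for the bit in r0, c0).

row 2, column 3

Recompute each row's even parity and compare to rp:
  r0: data parity 1, sent rp 1 → ok
  r1: data parity 0, sent rp 0 → ok
  r2: data parity 1, sent rp 0 → mismatch
Recompute each column's even parity and compare to cp:
  c0: data parity 0, sent cp 0 → ok
  c1: data parity 1, sent cp 1 → ok
  c2: data parity 1, sent cp 1 → ok
  c3: data parity 0, sent cp 1 → mismatch
Exactly one row (r2) and one column (c3) fail → the flipped bit is at their intersection.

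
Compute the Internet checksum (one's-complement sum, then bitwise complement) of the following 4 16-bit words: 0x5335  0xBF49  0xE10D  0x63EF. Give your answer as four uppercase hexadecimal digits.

A883

One's-complement addition (fold any carry out of bit 15 back into bit 0):
  0x5335 + 0xBF49 = 0x1127E → wrap carry → 0x127F
  0x127F + 0xE10D = 0x0F38C
  0xF38C + 0x63EF = 0x1577B → wrap carry → 0x577C
One's-complement sum = 0x577C.
Checksum = ~0x577C & 0xFFFF = 0xA883.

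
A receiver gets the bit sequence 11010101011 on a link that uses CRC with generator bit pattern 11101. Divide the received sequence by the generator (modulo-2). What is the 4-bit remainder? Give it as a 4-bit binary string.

Modulo-2 division of 11010101011 by 11101:
  pos 0: 11010 XOR 11101 = 00111
  pos 2: 11110 XOR 11101 = 00011
  pos 5: 11101 XOR 11101 = 00000
Remainder = 0001 (nonzero — an error is detected).

0001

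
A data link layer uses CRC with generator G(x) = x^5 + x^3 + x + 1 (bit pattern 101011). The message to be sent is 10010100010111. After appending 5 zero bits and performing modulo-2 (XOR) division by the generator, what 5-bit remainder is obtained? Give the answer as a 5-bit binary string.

Append 5 zeros: 1001010001011100000. Divide by 101011 (XOR where the leading bit is 1):
  pos 0: 100101 XOR 101011 = 001110
  pos 2: 111000 XOR 101011 = 010011
  pos 3: 100110 XOR 101011 = 001101
  pos 5: 110110 XOR 101011 = 011101
  pos 6: 111011 XOR 101011 = 010000
  pos 7: 100001 XOR 101011 = 001010
  pos 9: 101010 XOR 101011 = 000001
Remainder (last 5 bits) = 10000. This is the CRC / FCS.

10000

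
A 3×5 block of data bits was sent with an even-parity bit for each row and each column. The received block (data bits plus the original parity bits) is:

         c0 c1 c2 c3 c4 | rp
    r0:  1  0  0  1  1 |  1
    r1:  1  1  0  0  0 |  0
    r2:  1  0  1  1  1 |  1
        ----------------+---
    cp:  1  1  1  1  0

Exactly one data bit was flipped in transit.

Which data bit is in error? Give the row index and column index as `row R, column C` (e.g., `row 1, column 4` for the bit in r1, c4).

Recompute each row's even parity and compare to rp:
  r0: data parity 1, sent rp 1 → ok
  r1: data parity 0, sent rp 0 → ok
  r2: data parity 0, sent rp 1 → mismatch
Recompute each column's even parity and compare to cp:
  c0: data parity 1, sent cp 1 → ok
  c1: data parity 1, sent cp 1 → ok
  c2: data parity 1, sent cp 1 → ok
  c3: data parity 0, sent cp 1 → mismatch
  c4: data parity 0, sent cp 0 → ok
Exactly one row (r2) and one column (c3) fail → the flipped bit is at their intersection.

row 2, column 3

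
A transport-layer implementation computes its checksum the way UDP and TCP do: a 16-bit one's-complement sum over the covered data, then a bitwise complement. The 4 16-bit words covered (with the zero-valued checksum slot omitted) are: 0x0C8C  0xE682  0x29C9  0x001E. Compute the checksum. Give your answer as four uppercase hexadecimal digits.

E309

One's-complement addition (fold any carry out of bit 15 back into bit 0):
  0x0C8C + 0xE682 = 0x0F30E
  0xF30E + 0x29C9 = 0x11CD7 → wrap carry → 0x1CD8
  0x1CD8 + 0x001E = 0x01CF6
One's-complement sum = 0x1CF6.
Checksum = ~0x1CF6 & 0xFFFF = 0xE309.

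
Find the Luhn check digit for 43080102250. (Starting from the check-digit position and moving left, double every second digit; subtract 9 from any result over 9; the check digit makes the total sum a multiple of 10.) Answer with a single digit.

9

Partial digits right→left: 0 5 2 2 0 1 0 8 0 3 4
Double every second digit counting from the check-digit position (so the 1st, 3rd, 5th, ... of the partial from the right).
  doubled (with −9 where >9): 0 4 0 0 0 8 → sum 12
  kept as-is: 5 2 1 8 3 → sum 19
Total = 12 + 19 = 31.
Check digit = (10 − (31 mod 10)) mod 10 = 9.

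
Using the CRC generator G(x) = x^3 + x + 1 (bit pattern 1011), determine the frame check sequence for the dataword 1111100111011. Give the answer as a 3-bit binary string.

Append 3 zeros: 1111100111011000. Divide by 1011 (XOR where the leading bit is 1):
  pos 0: 1111 XOR 1011 = 0100
  pos 1: 1001 XOR 1011 = 0010
  pos 3: 1000 XOR 1011 = 0011
  pos 5: 1111 XOR 1011 = 0100
  pos 6: 1001 XOR 1011 = 0010
  pos 8: 1001 XOR 1011 = 0010
  pos 10: 1010 XOR 1011 = 0001
Remainder (last 3 bits) = 100. This is the CRC / FCS.

100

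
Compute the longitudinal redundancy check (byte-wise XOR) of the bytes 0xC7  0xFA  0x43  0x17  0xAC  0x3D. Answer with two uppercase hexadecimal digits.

F8

XOR the bytes together:
  start with 0xC7
  0xC7 ⊕ 0xFA = 0x3D
  0x3D ⊕ 0x43 = 0x7E
  0x7E ⊕ 0x17 = 0x69
  0x69 ⊕ 0xAC = 0xC5
  0xC5 ⊕ 0x3D = 0xF8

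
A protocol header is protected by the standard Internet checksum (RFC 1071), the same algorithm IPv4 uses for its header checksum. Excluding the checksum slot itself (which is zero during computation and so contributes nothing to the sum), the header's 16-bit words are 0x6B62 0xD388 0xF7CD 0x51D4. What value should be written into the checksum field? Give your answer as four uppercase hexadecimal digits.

7772

One's-complement addition (fold any carry out of bit 15 back into bit 0):
  0x6B62 + 0xD388 = 0x13EEA → wrap carry → 0x3EEB
  0x3EEB + 0xF7CD = 0x136B8 → wrap carry → 0x36B9
  0x36B9 + 0x51D4 = 0x0888D
One's-complement sum = 0x888D.
Checksum = ~0x888D & 0xFFFF = 0x7772.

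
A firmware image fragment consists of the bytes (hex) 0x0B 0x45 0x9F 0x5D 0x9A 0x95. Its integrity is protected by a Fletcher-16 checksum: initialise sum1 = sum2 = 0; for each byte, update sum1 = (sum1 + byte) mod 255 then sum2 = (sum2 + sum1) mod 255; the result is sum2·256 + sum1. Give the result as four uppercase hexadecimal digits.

FD7D

Running sums (mod 255):
  after byte 0 (0x0B): sum1=11, sum2=11
  after byte 1 (0x45): sum1=80, sum2=91
  after byte 2 (0x9F): sum1=239, sum2=75
  after byte 3 (0x5D): sum1=77, sum2=152
  after byte 4 (0x9A): sum1=231, sum2=128
  after byte 5 (0x95): sum1=125, sum2=253
Checksum = sum2·256 + sum1 = 253·256 + 125 = 64893 = 0xFD7D.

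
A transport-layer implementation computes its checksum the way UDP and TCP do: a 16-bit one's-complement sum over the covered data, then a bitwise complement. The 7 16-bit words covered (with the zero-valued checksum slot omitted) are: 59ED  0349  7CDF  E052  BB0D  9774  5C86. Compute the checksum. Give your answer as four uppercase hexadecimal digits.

968E

One's-complement addition (fold any carry out of bit 15 back into bit 0):
  0x59ED + 0x0349 = 0x05D36
  0x5D36 + 0x7CDF = 0x0DA15
  0xDA15 + 0xE052 = 0x1BA67 → wrap carry → 0xBA68
  0xBA68 + 0xBB0D = 0x17575 → wrap carry → 0x7576
  0x7576 + 0x9774 = 0x10CEA → wrap carry → 0x0CEB
  0x0CEB + 0x5C86 = 0x06971
One's-complement sum = 0x6971.
Checksum = ~0x6971 & 0xFFFF = 0x968E.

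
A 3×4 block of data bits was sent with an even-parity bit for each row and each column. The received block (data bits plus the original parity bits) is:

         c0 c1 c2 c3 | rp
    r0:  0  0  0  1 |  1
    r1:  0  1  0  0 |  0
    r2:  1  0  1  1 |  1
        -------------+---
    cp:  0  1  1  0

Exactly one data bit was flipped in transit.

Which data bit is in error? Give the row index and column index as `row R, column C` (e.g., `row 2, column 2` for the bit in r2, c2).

Recompute each row's even parity and compare to rp:
  r0: data parity 1, sent rp 1 → ok
  r1: data parity 1, sent rp 0 → mismatch
  r2: data parity 1, sent rp 1 → ok
Recompute each column's even parity and compare to cp:
  c0: data parity 1, sent cp 0 → mismatch
  c1: data parity 1, sent cp 1 → ok
  c2: data parity 1, sent cp 1 → ok
  c3: data parity 0, sent cp 0 → ok
Exactly one row (r1) and one column (c0) fail → the flipped bit is at their intersection.

row 1, column 0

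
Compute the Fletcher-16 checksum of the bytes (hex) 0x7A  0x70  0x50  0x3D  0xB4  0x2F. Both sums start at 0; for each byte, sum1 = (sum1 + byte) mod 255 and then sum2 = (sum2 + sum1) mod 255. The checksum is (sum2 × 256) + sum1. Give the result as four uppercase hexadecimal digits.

Running sums (mod 255):
  after byte 0 (0x7A): sum1=122, sum2=122
  after byte 1 (0x70): sum1=234, sum2=101
  after byte 2 (0x50): sum1=59, sum2=160
  after byte 3 (0x3D): sum1=120, sum2=25
  after byte 4 (0xB4): sum1=45, sum2=70
  after byte 5 (0x2F): sum1=92, sum2=162
Checksum = sum2·256 + sum1 = 162·256 + 92 = 41564 = 0xA25C.

A25C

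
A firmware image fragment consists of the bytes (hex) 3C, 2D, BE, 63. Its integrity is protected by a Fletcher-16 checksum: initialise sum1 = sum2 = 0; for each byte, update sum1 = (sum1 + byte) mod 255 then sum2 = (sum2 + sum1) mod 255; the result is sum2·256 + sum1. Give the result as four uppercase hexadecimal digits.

Running sums (mod 255):
  after byte 0 (3C): sum1=60, sum2=60
  after byte 1 (2D): sum1=105, sum2=165
  after byte 2 (BE): sum1=40, sum2=205
  after byte 3 (63): sum1=139, sum2=89
Checksum = sum2·256 + sum1 = 89·256 + 139 = 22923 = 0x598B.

598B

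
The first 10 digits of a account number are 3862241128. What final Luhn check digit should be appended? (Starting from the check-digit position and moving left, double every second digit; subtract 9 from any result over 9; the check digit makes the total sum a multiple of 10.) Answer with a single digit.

Partial digits right→left: 8 2 1 1 4 2 2 6 8 3
Double every second digit counting from the check-digit position (so the 1st, 3rd, 5th, ... of the partial from the right).
  doubled (with −9 where >9): 7 2 8 4 7 → sum 28
  kept as-is: 2 1 2 6 3 → sum 14
Total = 28 + 14 = 42.
Check digit = (10 − (42 mod 10)) mod 10 = 8.

8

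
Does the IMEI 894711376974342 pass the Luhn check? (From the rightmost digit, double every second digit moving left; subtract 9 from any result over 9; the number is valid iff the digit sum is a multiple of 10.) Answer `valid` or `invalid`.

valid

From the right, keep odd positions and double even positions (subtract 9 from any doubled value over 9):
  doubled (positions 2,4,...): 8 8 9 5 2 5 9 → sum 46
  kept (positions 1,3,...): 2 3 7 6 3 1 4 8 → sum 34
Total = 80.
80 mod 10 = 0, so the number is valid.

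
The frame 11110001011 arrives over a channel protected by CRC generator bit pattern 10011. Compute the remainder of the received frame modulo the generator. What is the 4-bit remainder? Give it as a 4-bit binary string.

1000

Modulo-2 division of 11110001011 by 10011:
  pos 0: 11110 XOR 10011 = 01101
  pos 1: 11010 XOR 10011 = 01001
  pos 2: 10010 XOR 10011 = 00001
  pos 6: 11011 XOR 10011 = 01000
Remainder = 1000 (nonzero — an error is detected).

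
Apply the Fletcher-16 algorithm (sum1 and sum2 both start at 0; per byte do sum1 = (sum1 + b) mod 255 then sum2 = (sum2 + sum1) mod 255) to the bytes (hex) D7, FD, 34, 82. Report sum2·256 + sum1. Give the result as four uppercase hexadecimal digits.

Running sums (mod 255):
  after byte 0 (D7): sum1=215, sum2=215
  after byte 1 (FD): sum1=213, sum2=173
  after byte 2 (34): sum1=10, sum2=183
  after byte 3 (82): sum1=140, sum2=68
Checksum = sum2·256 + sum1 = 68·256 + 140 = 17548 = 0x448C.

448C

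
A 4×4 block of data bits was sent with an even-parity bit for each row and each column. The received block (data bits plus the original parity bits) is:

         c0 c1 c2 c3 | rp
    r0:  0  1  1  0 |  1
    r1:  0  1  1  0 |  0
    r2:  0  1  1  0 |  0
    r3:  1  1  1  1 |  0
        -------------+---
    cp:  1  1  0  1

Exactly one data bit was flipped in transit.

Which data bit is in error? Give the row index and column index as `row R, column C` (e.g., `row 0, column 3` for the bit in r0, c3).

Recompute each row's even parity and compare to rp:
  r0: data parity 0, sent rp 1 → mismatch
  r1: data parity 0, sent rp 0 → ok
  r2: data parity 0, sent rp 0 → ok
  r3: data parity 0, sent rp 0 → ok
Recompute each column's even parity and compare to cp:
  c0: data parity 1, sent cp 1 → ok
  c1: data parity 0, sent cp 1 → mismatch
  c2: data parity 0, sent cp 0 → ok
  c3: data parity 1, sent cp 1 → ok
Exactly one row (r0) and one column (c1) fail → the flipped bit is at their intersection.

row 0, column 1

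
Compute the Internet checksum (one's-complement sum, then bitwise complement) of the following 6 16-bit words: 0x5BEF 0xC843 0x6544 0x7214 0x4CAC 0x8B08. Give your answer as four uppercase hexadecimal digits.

One's-complement addition (fold any carry out of bit 15 back into bit 0):
  0x5BEF + 0xC843 = 0x12432 → wrap carry → 0x2433
  0x2433 + 0x6544 = 0x08977
  0x8977 + 0x7214 = 0x0FB8B
  0xFB8B + 0x4CAC = 0x14837 → wrap carry → 0x4838
  0x4838 + 0x8B08 = 0x0D340
One's-complement sum = 0xD340.
Checksum = ~0xD340 & 0xFFFF = 0x2CBF.

2CBF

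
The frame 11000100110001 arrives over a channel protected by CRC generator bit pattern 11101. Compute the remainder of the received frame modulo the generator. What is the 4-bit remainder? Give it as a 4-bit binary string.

Modulo-2 division of 11000100110001 by 11101:
  pos 0: 11000 XOR 11101 = 00101
  pos 2: 10110 XOR 11101 = 01011
  pos 3: 10110 XOR 11101 = 01011
  pos 4: 10111 XOR 11101 = 01010
  pos 5: 10101 XOR 11101 = 01000
  pos 6: 10000 XOR 11101 = 01101
  pos 7: 11010 XOR 11101 = 00111
  pos 9: 11101 XOR 11101 = 00000
Remainder = 0000 (zero — the frame passes the CRC check).

0000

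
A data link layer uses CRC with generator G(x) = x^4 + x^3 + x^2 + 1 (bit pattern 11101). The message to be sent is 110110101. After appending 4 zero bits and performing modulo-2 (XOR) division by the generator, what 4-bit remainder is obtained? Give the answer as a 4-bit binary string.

Append 4 zeros: 1101101010000. Divide by 11101 (XOR where the leading bit is 1):
  pos 0: 11011 XOR 11101 = 00110
  pos 2: 11001 XOR 11101 = 00100
  pos 4: 10001 XOR 11101 = 01100
  pos 5: 11000 XOR 11101 = 00101
  pos 7: 10100 XOR 11101 = 01001
  pos 8: 10010 XOR 11101 = 01111
Remainder (last 4 bits) = 1111. This is the CRC / FCS.

1111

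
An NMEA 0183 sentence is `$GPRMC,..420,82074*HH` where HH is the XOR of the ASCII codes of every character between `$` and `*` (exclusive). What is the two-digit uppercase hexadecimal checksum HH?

XOR the ASCII codes of the payload characters:
  'G' = 0x47 → acc = 0x47
  'P' = 0x50 → acc = 0x17
  'R' = 0x52 → acc = 0x45
  'M' = 0x4D → acc = 0x08
  'C' = 0x43 → acc = 0x4B
  ',' = 0x2C → acc = 0x67
  '.' = 0x2E → acc = 0x49
  '.' = 0x2E → acc = 0x67
  '4' = 0x34 → acc = 0x53
  '2' = 0x32 → acc = 0x61
  '0' = 0x30 → acc = 0x51
  ',' = 0x2C → acc = 0x7D
  '8' = 0x38 → acc = 0x45
  '2' = 0x32 → acc = 0x77
  '0' = 0x30 → acc = 0x47
  '7' = 0x37 → acc = 0x70
  '4' = 0x34 → acc = 0x44
Checksum = 0x44.

44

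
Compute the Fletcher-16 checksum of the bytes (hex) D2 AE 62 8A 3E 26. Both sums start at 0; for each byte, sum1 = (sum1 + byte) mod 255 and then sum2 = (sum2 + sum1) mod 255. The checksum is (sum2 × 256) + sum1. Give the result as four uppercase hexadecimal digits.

Running sums (mod 255):
  after byte 0 (D2): sum1=210, sum2=210
  after byte 1 (AE): sum1=129, sum2=84
  after byte 2 (62): sum1=227, sum2=56
  after byte 3 (8A): sum1=110, sum2=166
  after byte 4 (3E): sum1=172, sum2=83
  after byte 5 (26): sum1=210, sum2=38
Checksum = sum2·256 + sum1 = 38·256 + 210 = 9938 = 0x26D2.

26D2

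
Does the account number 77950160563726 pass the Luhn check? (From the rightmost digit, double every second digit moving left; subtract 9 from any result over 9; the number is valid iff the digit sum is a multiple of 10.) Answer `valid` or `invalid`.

valid

From the right, keep odd positions and double even positions (subtract 9 from any doubled value over 9):
  doubled (positions 2,4,...): 4 6 1 3 0 9 5 → sum 28
  kept (positions 1,3,...): 6 7 6 0 1 5 7 → sum 32
Total = 60.
60 mod 10 = 0, so the number is valid.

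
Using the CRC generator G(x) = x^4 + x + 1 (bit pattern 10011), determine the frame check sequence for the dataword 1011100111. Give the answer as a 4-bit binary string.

0111

Append 4 zeros: 10111001110000. Divide by 10011 (XOR where the leading bit is 1):
  pos 0: 10111 XOR 10011 = 00100
  pos 2: 10000 XOR 10011 = 00011
  pos 5: 11111 XOR 10011 = 01100
  pos 6: 11000 XOR 10011 = 01011
  pos 7: 10110 XOR 10011 = 00101
  pos 9: 10100 XOR 10011 = 00111
Remainder (last 4 bits) = 0111. This is the CRC / FCS.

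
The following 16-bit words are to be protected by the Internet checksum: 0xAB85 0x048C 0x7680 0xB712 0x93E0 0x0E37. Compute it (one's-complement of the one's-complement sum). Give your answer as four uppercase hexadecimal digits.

One's-complement addition (fold any carry out of bit 15 back into bit 0):
  0xAB85 + 0x048C = 0x0B011
  0xB011 + 0x7680 = 0x12691 → wrap carry → 0x2692
  0x2692 + 0xB712 = 0x0DDA4
  0xDDA4 + 0x93E0 = 0x17184 → wrap carry → 0x7185
  0x7185 + 0x0E37 = 0x07FBC
One's-complement sum = 0x7FBC.
Checksum = ~0x7FBC & 0xFFFF = 0x8043.

8043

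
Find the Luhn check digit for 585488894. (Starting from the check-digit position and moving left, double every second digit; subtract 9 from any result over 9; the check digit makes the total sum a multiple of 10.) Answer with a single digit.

7

Partial digits right→left: 4 9 8 8 8 4 5 8 5
Double every second digit counting from the check-digit position (so the 1st, 3rd, 5th, ... of the partial from the right).
  doubled (with −9 where >9): 8 7 7 1 1 → sum 24
  kept as-is: 9 8 4 8 → sum 29
Total = 24 + 29 = 53.
Check digit = (10 − (53 mod 10)) mod 10 = 7.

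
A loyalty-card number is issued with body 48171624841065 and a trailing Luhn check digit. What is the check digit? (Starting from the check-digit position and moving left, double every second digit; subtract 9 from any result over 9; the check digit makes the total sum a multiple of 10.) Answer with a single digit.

5

Partial digits right→left: 5 6 0 1 4 8 4 2 6 1 7 1 8 4
Double every second digit counting from the check-digit position (so the 1st, 3rd, 5th, ... of the partial from the right).
  doubled (with −9 where >9): 1 0 8 8 3 5 7 → sum 32
  kept as-is: 6 1 8 2 1 1 4 → sum 23
Total = 32 + 23 = 55.
Check digit = (10 − (55 mod 10)) mod 10 = 5.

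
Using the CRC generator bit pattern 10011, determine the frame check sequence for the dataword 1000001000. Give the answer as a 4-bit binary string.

Append 4 zeros: 10000010000000. Divide by 10011 (XOR where the leading bit is 1):
  pos 0: 10000 XOR 10011 = 00011
  pos 3: 11010 XOR 10011 = 01001
  pos 4: 10010 XOR 10011 = 00001
  pos 8: 10000 XOR 10011 = 00011
Remainder (last 4 bits) = 0110. This is the CRC / FCS.

0110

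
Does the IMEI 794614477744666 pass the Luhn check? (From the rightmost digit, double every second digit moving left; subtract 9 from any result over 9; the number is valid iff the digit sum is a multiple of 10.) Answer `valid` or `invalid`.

From the right, keep odd positions and double even positions (subtract 9 from any doubled value over 9):
  doubled (positions 2,4,...): 3 8 5 5 8 3 9 → sum 41
  kept (positions 1,3,...): 6 6 4 7 4 1 4 7 → sum 39
Total = 80.
80 mod 10 = 0, so the number is valid.

valid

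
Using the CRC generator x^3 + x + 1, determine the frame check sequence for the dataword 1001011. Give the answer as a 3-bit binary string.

100

Append 3 zeros: 1001011000. Divide by 1011 (XOR where the leading bit is 1):
  pos 0: 1001 XOR 1011 = 0010
  pos 2: 1001 XOR 1011 = 0010
  pos 4: 1010 XOR 1011 = 0001
Remainder (last 3 bits) = 100. This is the CRC / FCS.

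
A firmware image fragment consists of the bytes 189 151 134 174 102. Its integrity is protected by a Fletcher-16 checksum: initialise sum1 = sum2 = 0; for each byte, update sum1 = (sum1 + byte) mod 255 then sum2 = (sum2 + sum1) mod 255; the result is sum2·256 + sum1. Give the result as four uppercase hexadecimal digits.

6AF0

Running sums (mod 255):
  after byte 0 (189): sum1=189, sum2=189
  after byte 1 (151): sum1=85, sum2=19
  after byte 2 (134): sum1=219, sum2=238
  after byte 3 (174): sum1=138, sum2=121
  after byte 4 (102): sum1=240, sum2=106
Checksum = sum2·256 + sum1 = 106·256 + 240 = 27376 = 0x6AF0.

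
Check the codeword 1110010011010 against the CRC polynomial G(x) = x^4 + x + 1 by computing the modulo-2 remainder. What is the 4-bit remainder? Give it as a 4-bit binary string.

0100

Modulo-2 division of 1110010011010 by 10011:
  pos 0: 11100 XOR 10011 = 01111
  pos 1: 11111 XOR 10011 = 01100
  pos 2: 11000 XOR 10011 = 01011
  pos 3: 10110 XOR 10011 = 00101
  pos 5: 10111 XOR 10011 = 00100
  pos 7: 10001 XOR 10011 = 00010
Remainder = 0100 (nonzero — an error is detected).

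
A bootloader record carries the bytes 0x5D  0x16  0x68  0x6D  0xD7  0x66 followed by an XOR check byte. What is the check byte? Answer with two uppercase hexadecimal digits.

XOR the bytes together:
  start with 0x5D
  0x5D ⊕ 0x16 = 0x4B
  0x4B ⊕ 0x68 = 0x23
  0x23 ⊕ 0x6D = 0x4E
  0x4E ⊕ 0xD7 = 0x99
  0x99 ⊕ 0x66 = 0xFF

FF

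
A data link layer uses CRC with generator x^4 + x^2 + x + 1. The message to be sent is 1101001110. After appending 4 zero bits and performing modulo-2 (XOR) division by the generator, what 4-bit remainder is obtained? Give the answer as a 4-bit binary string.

Append 4 zeros: 11010011100000. Divide by 10111 (XOR where the leading bit is 1):
  pos 0: 11010 XOR 10111 = 01101
  pos 1: 11010 XOR 10111 = 01101
  pos 2: 11011 XOR 10111 = 01100
  pos 3: 11001 XOR 10111 = 01110
  pos 4: 11101 XOR 10111 = 01010
  pos 5: 10100 XOR 10111 = 00011
  pos 8: 11000 XOR 10111 = 01111
  pos 9: 11110 XOR 10111 = 01001
Remainder (last 4 bits) = 1001. This is the CRC / FCS.

1001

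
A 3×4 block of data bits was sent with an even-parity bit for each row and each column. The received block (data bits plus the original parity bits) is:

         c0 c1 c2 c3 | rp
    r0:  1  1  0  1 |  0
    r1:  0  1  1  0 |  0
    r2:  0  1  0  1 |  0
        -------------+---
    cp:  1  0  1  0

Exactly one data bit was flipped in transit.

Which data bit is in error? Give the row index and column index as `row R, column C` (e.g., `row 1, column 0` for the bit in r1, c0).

Recompute each row's even parity and compare to rp:
  r0: data parity 1, sent rp 0 → mismatch
  r1: data parity 0, sent rp 0 → ok
  r2: data parity 0, sent rp 0 → ok
Recompute each column's even parity and compare to cp:
  c0: data parity 1, sent cp 1 → ok
  c1: data parity 1, sent cp 0 → mismatch
  c2: data parity 1, sent cp 1 → ok
  c3: data parity 0, sent cp 0 → ok
Exactly one row (r0) and one column (c1) fail → the flipped bit is at their intersection.

row 0, column 1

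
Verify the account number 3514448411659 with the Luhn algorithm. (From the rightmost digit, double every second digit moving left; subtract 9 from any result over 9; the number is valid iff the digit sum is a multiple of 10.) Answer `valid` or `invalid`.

valid

From the right, keep odd positions and double even positions (subtract 9 from any doubled value over 9):
  doubled (positions 2,4,...): 1 2 8 8 8 1 → sum 28
  kept (positions 1,3,...): 9 6 1 8 4 1 3 → sum 32
Total = 60.
60 mod 10 = 0, so the number is valid.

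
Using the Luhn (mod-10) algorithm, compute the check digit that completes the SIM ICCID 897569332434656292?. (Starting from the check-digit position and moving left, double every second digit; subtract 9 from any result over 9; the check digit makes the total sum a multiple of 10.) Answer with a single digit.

Partial digits right→left: 2 9 2 6 5 6 4 3 4 2 3 3 9 6 5 7 9 8
Double every second digit counting from the check-digit position (so the 1st, 3rd, 5th, ... of the partial from the right).
  doubled (with −9 where >9): 4 4 1 8 8 6 9 1 9 → sum 50
  kept as-is: 9 6 6 3 2 3 6 7 8 → sum 50
Total = 50 + 50 = 100.
Check digit = (10 − (100 mod 10)) mod 10 = 0.

0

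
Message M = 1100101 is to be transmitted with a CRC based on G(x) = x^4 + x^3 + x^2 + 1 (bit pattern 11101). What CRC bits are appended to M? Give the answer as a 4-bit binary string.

1111

Append 4 zeros: 11001010000. Divide by 11101 (XOR where the leading bit is 1):
  pos 0: 11001 XOR 11101 = 00100
  pos 2: 10001 XOR 11101 = 01100
  pos 3: 11000 XOR 11101 = 00101
  pos 5: 10100 XOR 11101 = 01001
  pos 6: 10010 XOR 11101 = 01111
Remainder (last 4 bits) = 1111. This is the CRC / FCS.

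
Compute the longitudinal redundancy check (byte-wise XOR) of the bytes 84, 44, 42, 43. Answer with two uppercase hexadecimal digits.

XOR the bytes together:
  start with 0x84
  0x84 ⊕ 0x44 = 0xC0
  0xC0 ⊕ 0x42 = 0x82
  0x82 ⊕ 0x43 = 0xC1

C1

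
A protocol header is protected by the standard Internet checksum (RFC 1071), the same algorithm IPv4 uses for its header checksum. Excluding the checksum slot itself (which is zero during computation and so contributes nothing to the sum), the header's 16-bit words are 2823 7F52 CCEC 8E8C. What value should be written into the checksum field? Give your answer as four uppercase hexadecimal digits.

One's-complement addition (fold any carry out of bit 15 back into bit 0):
  0x2823 + 0x7F52 = 0x0A775
  0xA775 + 0xCCEC = 0x17461 → wrap carry → 0x7462
  0x7462 + 0x8E8C = 0x102EE → wrap carry → 0x02EF
One's-complement sum = 0x02EF.
Checksum = ~0x02EF & 0xFFFF = 0xFD10.

FD10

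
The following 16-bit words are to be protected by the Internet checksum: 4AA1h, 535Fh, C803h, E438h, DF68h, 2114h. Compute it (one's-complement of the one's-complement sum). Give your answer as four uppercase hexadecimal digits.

One's-complement addition (fold any carry out of bit 15 back into bit 0):
  0x4AA1 + 0x535F = 0x09E00
  0x9E00 + 0xC803 = 0x16603 → wrap carry → 0x6604
  0x6604 + 0xE438 = 0x14A3C → wrap carry → 0x4A3D
  0x4A3D + 0xDF68 = 0x129A5 → wrap carry → 0x29A6
  0x29A6 + 0x2114 = 0x04ABA
One's-complement sum = 0x4ABA.
Checksum = ~0x4ABA & 0xFFFF = 0xB545.

B545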